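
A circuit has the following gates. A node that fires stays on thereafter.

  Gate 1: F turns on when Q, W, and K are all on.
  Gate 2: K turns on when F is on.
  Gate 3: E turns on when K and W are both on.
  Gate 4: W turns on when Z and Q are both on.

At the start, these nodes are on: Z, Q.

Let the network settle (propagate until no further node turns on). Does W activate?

Yes

Z and Q are on, so W turns on (Gate 4).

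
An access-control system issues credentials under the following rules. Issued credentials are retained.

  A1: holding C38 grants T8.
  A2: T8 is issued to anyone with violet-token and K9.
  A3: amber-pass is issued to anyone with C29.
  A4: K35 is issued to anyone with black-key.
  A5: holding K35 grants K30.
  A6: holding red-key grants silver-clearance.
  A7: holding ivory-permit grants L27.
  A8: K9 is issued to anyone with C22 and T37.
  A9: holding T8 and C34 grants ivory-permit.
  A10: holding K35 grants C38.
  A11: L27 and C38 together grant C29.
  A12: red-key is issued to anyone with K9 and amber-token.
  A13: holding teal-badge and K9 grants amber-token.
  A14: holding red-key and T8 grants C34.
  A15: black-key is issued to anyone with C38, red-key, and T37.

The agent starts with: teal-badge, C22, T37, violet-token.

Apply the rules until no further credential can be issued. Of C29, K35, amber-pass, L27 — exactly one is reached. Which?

Holding C22 and T37 grants K9 (A8).
Holding violet-token and K9 grants T8 (A2).
Holding teal-badge and K9 grants amber-token (A13).
Holding K9 and amber-token grants red-key (A12).
Holding red-key and T8 grants C34 (A14).
Holding T8 and C34 grants ivory-permit (A9).
Holding ivory-permit grants L27 (A7).
amber-pass would need C29 (A3), but C29 is never granted. C29 would need L27 and C38 (A11), but C38 is never granted. K35 would need black-key (A4), but black-key is never granted.

L27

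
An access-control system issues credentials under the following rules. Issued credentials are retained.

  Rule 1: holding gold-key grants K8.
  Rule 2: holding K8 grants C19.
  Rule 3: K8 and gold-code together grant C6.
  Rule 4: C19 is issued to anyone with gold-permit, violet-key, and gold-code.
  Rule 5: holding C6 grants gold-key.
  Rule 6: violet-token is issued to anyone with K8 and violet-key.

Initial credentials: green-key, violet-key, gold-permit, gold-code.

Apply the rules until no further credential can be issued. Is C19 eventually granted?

Yes

Holding gold-permit, violet-key, and gold-code grants C19 (Rule 4).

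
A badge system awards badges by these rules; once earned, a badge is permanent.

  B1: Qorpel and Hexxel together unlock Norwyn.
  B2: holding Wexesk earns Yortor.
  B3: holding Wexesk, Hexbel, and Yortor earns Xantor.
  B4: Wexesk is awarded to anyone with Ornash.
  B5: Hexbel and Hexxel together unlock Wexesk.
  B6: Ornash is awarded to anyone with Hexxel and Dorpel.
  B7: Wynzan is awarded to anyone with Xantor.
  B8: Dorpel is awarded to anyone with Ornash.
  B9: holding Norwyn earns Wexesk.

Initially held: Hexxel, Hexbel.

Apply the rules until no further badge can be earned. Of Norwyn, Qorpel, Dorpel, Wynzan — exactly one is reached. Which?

With Hexbel and Hexxel, Wexesk is earned (B5).
With Wexesk, Yortor is earned (B2).
With Wexesk, Hexbel, and Yortor, Xantor is earned (B3).
With Xantor, Wynzan is earned (B7).
No rule produces Qorpel, and it is not given. Norwyn would need Qorpel and Hexxel (B1), but Qorpel is never earned. Dorpel would need Ornash (B8), but Ornash is never earned.

Wynzan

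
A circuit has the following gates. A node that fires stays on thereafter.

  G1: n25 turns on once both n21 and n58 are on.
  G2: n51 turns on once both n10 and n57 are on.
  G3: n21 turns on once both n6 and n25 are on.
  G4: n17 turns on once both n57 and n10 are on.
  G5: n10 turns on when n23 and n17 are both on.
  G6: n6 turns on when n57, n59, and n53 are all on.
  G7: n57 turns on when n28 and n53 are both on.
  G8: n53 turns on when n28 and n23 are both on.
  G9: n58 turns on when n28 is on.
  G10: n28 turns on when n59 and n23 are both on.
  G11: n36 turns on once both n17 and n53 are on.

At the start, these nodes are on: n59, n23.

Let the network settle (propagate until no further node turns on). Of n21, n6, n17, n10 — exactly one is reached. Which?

n6

n59 and n23 are on, so n28 turns on (G10).
n28 and n23 are on, so n53 turns on (G8).
n28 and n53 are on, so n57 turns on (G7).
G6: n57, n59, and n53 on → n6 on.
n21 would need n6 and n25 (G3), but n25 never turns on. n17 would need n57 and n10 (G4), but n10 never turns on. n10 would need n23 and n17 (G5), but n17 never turns on.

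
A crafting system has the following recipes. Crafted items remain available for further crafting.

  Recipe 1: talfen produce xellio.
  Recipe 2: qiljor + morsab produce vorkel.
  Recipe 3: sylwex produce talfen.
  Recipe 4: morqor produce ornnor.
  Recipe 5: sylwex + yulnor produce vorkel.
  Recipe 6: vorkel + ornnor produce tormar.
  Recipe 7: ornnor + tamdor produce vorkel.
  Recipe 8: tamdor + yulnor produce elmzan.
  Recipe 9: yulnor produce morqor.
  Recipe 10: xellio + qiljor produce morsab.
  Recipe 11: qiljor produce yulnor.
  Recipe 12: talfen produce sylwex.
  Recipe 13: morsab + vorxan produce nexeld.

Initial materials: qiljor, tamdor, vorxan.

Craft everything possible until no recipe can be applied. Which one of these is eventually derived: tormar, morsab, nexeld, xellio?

tormar

qiljor → yulnor (Recipe 11).
Using Recipe 9, yulnor makes morqor.
Using Recipe 4, morqor makes ornnor.
Using Recipe 7, ornnor and tamdor make vorkel.
Using Recipe 6, vorkel and ornnor make tormar.
morsab would need xellio and qiljor (Recipe 10), but xellio is never obtained. nexeld would need morsab and vorxan (Recipe 13), but morsab is never obtained. xellio would need talfen (Recipe 1), but talfen is never obtained.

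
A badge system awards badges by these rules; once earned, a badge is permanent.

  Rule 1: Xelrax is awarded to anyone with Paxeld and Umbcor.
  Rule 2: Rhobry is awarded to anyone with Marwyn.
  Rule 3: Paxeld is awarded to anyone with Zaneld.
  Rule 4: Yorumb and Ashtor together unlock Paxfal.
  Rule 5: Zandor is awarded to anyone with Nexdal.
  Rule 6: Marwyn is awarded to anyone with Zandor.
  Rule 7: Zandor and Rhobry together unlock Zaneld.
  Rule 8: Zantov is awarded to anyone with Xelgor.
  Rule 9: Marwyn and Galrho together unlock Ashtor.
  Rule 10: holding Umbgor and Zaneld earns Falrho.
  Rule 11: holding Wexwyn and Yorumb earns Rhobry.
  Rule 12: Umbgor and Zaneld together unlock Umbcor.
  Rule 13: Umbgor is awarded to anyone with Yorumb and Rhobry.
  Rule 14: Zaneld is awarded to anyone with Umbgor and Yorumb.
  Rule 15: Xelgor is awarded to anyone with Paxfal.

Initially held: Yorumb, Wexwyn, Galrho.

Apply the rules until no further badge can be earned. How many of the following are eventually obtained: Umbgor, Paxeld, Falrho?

3

With Wexwyn and Yorumb, Rhobry is earned (Rule 11).
With Yorumb and Rhobry, Umbgor is earned (Rule 13).
With Umbgor and Yorumb, Zaneld is earned (Rule 14).
With Umbgor and Zaneld, Falrho is earned (Rule 10).
With Zaneld, Paxeld is earned (Rule 3).
Umbgor: reached.
Paxeld: reached.
Falrho: reached.
All 3 are reached.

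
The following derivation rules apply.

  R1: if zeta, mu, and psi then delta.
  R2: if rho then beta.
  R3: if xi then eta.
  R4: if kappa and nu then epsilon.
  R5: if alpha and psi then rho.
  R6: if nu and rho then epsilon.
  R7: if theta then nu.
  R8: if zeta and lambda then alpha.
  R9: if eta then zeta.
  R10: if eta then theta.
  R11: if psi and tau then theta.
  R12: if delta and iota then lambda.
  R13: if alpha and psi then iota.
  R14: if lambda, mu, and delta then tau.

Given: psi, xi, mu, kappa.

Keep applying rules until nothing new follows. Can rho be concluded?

rho would need alpha and psi (R5), but alpha is never established.

No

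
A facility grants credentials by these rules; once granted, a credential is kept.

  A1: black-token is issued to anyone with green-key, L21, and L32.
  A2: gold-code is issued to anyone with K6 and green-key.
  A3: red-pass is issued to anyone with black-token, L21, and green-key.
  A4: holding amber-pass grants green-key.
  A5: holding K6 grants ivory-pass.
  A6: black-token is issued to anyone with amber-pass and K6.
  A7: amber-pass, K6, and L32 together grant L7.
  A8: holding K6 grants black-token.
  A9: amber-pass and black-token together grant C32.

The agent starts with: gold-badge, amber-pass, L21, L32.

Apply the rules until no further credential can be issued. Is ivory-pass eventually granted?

ivory-pass would need K6 (A5), but K6 is never granted.

No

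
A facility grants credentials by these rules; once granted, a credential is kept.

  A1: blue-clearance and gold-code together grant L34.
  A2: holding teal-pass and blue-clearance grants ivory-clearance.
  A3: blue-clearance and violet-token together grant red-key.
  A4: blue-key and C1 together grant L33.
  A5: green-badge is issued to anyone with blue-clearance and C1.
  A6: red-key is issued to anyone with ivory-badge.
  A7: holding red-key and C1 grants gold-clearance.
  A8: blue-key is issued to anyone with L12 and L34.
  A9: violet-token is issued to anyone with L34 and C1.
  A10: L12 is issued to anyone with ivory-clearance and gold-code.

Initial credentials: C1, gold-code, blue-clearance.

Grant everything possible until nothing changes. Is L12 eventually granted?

No

L12 would need ivory-clearance and gold-code (A10), but ivory-clearance is never granted.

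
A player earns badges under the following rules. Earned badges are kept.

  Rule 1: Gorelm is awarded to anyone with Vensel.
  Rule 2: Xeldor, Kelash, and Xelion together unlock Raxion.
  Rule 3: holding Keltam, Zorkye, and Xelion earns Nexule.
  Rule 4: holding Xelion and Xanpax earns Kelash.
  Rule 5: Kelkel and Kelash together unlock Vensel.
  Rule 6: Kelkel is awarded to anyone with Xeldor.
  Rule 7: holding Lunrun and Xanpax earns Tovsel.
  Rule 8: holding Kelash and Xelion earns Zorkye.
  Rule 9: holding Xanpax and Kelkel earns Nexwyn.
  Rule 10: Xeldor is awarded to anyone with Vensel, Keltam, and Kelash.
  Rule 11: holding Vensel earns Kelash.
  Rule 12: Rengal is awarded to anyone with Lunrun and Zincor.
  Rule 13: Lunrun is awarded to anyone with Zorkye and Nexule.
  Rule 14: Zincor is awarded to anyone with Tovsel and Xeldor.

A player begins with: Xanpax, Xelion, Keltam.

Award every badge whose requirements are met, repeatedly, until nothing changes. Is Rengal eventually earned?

No

Rengal would need Lunrun and Zincor (Rule 12), but Zincor is never earned.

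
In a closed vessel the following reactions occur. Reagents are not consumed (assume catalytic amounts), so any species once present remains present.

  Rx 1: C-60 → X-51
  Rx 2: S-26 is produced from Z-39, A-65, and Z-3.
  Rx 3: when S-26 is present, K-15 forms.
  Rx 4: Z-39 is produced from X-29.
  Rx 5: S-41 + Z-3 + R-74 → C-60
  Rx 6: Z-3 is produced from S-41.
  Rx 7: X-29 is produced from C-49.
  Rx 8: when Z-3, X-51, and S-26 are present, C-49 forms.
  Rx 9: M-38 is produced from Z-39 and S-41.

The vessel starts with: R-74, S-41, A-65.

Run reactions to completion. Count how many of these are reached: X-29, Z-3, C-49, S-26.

1

S-41 present → Z-3 forms (Rx 6).
X-29 would need C-49 (Rx 7), but C-49 never forms.
Z-3: reached.
C-49 would need Z-3, X-51, and S-26 (Rx 8), but S-26 never forms.
S-26 would need Z-39, A-65, and Z-3 (Rx 2), but Z-39 never forms.
Reached: Z-3 — 1 of the 4.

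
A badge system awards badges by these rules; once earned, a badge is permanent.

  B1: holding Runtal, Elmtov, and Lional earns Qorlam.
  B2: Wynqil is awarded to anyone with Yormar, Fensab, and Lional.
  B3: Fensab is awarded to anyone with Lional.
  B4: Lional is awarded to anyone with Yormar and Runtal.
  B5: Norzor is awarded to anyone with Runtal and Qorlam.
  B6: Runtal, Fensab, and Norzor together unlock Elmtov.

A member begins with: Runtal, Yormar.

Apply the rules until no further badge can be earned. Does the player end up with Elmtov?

Elmtov would need Runtal, Fensab, and Norzor (B6), but Norzor is never earned.

No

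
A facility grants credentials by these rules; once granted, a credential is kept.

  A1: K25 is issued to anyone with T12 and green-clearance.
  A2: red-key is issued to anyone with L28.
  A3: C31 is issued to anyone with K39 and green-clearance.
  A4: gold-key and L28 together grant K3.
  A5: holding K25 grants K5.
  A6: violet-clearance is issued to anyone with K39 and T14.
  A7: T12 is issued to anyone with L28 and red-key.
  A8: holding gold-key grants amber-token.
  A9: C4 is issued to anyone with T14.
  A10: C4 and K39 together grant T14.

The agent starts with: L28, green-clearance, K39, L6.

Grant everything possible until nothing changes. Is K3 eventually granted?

K3 would need gold-key and L28 (A4), but gold-key is never granted.

No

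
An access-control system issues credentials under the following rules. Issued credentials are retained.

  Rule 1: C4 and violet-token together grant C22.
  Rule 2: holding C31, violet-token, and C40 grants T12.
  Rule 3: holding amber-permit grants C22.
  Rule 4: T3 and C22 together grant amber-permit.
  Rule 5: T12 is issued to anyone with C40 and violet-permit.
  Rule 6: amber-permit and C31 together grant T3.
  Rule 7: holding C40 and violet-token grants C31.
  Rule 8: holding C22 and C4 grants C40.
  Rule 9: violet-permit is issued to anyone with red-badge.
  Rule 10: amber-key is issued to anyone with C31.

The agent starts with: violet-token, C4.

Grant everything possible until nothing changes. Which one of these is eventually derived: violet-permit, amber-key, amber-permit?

amber-key

Holding C4 and violet-token grants C22 (Rule 1).
Holding C22 and C4 grants C40 (Rule 8).
Holding C40 and violet-token grants C31 (Rule 7).
Holding C31 grants amber-key (Rule 10).
amber-permit would need T3 and C22 (Rule 4), but T3 is never granted. violet-permit would need red-badge (Rule 9), but red-badge is never granted.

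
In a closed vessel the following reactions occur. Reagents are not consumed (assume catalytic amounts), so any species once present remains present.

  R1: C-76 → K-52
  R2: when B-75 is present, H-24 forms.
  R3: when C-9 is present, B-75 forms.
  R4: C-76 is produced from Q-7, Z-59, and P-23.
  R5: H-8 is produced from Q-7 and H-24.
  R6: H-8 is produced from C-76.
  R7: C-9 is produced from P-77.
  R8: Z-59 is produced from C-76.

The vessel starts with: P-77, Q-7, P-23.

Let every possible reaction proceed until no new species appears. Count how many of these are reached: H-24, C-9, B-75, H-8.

P-77 present → C-9 forms (R7).
C-9 present → B-75 forms (R3).
B-75 present → H-24 forms (R2).
Q-7 and H-24 present → H-8 forms (R5).
H-24: reached.
C-9: reached.
B-75: reached.
H-8: reached.
All 4 are reached.

4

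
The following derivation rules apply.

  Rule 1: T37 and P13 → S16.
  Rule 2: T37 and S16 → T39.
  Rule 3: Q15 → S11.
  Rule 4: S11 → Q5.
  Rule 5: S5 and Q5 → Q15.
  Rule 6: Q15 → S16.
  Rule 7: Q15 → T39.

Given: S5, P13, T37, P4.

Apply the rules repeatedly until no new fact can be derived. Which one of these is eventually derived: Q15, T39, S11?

T39

T37 and P13 hold, so S16 follows (Rule 1).
T37 and S16 hold, so T39 follows (Rule 2).
S11 would need Q15 (Rule 3), but Q15 is never established. Q15 would need S5 and Q5 (Rule 5), but Q5 is never established.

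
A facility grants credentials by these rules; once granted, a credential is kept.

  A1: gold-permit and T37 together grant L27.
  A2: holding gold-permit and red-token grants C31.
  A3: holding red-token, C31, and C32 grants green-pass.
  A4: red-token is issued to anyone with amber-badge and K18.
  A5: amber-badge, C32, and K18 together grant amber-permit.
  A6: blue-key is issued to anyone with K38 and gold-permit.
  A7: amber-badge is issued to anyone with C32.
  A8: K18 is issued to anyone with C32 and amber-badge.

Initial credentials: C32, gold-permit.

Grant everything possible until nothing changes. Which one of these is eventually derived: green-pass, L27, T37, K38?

green-pass

Holding C32 grants amber-badge (A7).
Holding C32 and amber-badge grants K18 (A8).
Holding amber-badge and K18 grants red-token (A4).
Holding gold-permit and red-token grants C31 (A2).
Holding red-token, C31, and C32 grants green-pass (A3).
No rule produces K38, and it is not given. No rule produces T37, and it is not given. L27 would need gold-permit and T37 (A1), but T37 is never granted.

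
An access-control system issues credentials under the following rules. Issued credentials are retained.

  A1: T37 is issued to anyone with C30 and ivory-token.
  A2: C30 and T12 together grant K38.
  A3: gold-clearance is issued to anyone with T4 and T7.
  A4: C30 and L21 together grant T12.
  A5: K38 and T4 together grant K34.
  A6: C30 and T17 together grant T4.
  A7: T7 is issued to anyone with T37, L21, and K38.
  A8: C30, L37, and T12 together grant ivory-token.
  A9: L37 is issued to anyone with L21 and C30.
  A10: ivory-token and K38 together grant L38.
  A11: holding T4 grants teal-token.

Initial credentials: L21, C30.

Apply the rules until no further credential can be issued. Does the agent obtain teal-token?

teal-token would need T4 (A11), but T4 is never granted.

No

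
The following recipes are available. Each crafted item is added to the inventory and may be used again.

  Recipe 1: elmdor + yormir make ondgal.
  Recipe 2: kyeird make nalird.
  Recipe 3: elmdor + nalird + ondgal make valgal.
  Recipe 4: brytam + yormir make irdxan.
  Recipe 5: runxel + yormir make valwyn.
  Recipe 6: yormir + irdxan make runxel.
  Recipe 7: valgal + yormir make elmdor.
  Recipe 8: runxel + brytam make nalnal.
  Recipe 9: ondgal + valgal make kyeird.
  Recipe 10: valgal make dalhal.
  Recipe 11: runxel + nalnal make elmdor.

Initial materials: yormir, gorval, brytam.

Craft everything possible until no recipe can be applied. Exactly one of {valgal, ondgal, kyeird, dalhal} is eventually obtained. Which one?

ondgal

Using Recipe 4, brytam and yormir make irdxan.
Using Recipe 6, yormir and irdxan make runxel.
runxel + brytam → nalnal (Recipe 8).
runxel + nalnal → elmdor (Recipe 11).
elmdor + yormir → ondgal (Recipe 1).
kyeird would need ondgal and valgal (Recipe 9), but valgal is never obtained. valgal would need elmdor, nalird, and ondgal (Recipe 3), but nalird is never obtained. dalhal would need valgal (Recipe 10), but valgal is never obtained.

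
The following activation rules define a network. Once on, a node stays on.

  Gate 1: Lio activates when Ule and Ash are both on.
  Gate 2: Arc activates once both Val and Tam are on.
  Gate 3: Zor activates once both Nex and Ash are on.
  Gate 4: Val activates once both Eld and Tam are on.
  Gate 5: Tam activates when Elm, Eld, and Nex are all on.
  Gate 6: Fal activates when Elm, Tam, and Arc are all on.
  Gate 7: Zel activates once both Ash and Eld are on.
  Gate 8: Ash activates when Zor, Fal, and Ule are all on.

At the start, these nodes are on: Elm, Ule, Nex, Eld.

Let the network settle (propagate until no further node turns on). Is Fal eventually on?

Gate 5: Elm, Eld, and Nex on → Tam on.
Gate 4: Eld and Tam on → Val on.
Val and Tam are on, so Arc activates (Gate 2).
Elm, Tam, and Arc are on, so Fal activates (Gate 6).

Yes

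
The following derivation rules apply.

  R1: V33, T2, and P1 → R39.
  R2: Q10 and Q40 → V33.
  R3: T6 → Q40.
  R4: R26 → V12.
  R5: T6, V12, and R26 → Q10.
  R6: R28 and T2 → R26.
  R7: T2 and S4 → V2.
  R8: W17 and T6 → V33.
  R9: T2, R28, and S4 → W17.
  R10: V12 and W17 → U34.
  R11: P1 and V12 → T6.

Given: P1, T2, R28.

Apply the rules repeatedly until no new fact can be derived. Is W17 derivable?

W17 would need T2, R28, and S4 (R9), but S4 is never established.

No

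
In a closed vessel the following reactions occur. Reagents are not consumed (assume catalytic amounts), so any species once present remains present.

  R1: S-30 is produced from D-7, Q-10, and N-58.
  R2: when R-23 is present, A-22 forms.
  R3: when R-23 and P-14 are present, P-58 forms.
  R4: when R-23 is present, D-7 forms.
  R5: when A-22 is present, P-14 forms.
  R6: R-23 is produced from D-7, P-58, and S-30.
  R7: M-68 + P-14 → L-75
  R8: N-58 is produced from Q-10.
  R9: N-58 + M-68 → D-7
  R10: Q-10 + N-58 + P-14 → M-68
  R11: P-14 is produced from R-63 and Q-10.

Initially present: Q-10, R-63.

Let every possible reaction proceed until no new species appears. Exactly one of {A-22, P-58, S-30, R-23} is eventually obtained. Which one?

S-30

Q-10 present → N-58 forms (R8).
R-63 and Q-10 present → P-14 forms (R11).
Q-10, N-58, and P-14 present → M-68 forms (R10).
N-58 and M-68 present → D-7 forms (R9).
D-7, Q-10, and N-58 present → S-30 forms (R1).
A-22 would need R-23 (R2), but R-23 never forms. R-23 would need D-7, P-58, and S-30 (R6), but P-58 never forms. P-58 would need R-23 and P-14 (R3), but R-23 never forms.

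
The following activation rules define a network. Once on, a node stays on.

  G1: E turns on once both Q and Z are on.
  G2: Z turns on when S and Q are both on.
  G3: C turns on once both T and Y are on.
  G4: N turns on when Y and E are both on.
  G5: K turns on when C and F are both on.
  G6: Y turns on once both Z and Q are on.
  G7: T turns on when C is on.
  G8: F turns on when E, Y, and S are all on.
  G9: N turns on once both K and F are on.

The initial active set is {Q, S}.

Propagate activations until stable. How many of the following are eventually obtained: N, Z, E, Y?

4

S and Q are on, so Z turns on (G2).
Q and Z are on, so E turns on (G1).
G6: Z and Q on → Y on.
G4: Y and E on → N on.
N: reached.
Z: reached.
E: reached.
Y: reached.
All 4 are reached.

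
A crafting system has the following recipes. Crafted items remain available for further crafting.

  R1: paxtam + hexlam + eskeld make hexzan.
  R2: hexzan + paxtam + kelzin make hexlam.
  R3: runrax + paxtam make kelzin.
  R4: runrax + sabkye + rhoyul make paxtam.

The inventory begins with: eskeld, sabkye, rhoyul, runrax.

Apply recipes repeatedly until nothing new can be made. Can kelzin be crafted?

Using R4, runrax, sabkye, and rhoyul make paxtam.
runrax + paxtam → kelzin (R3).

Yes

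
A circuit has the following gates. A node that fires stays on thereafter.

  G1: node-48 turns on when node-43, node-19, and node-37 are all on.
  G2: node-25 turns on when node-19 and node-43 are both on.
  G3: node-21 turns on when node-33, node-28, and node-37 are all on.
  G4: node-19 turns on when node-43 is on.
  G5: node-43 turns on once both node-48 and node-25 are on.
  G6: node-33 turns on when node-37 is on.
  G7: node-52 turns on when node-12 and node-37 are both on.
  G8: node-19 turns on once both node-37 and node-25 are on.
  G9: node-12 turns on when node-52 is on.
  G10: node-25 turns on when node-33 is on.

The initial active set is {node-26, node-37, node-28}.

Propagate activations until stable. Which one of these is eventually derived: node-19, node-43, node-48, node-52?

node-19

G6: node-37 on → node-33 on.
node-33 is on, so node-25 turns on (G10).
G8: node-37 and node-25 on → node-19 on.
node-52 would need node-12 and node-37 (G7), but node-12 never turns on. node-48 would need node-43, node-19, and node-37 (G1), but node-43 never turns on. node-43 would need node-48 and node-25 (G5), but node-48 never turns on.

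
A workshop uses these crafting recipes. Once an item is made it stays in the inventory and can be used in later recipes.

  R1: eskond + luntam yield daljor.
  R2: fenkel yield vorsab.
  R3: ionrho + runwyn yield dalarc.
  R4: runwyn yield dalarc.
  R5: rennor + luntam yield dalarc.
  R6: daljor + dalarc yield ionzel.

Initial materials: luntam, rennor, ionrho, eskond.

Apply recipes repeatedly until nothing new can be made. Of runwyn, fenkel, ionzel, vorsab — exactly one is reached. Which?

Using R5, rennor and luntam make dalarc.
Using R1, eskond and luntam make daljor.
Using R6, daljor and dalarc make ionzel.
vorsab would need fenkel (R2), but fenkel is never obtained. No rule produces runwyn, and it is not given. No rule produces fenkel, and it is not given.

ionzel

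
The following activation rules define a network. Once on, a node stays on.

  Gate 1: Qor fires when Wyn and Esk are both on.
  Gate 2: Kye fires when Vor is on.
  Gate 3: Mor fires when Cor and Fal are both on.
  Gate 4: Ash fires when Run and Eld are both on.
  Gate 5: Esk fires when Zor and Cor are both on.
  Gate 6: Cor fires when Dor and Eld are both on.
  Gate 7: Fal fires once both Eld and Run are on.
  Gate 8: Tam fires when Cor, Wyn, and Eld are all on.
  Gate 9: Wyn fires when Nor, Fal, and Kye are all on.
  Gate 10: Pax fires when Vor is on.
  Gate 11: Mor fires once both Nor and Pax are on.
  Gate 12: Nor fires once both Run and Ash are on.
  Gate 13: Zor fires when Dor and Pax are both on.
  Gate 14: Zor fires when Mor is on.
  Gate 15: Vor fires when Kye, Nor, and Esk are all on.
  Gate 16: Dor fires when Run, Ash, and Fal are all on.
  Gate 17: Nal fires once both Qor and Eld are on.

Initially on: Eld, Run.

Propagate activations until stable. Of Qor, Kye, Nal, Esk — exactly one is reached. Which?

Esk

Run and Eld are on, so Ash fires (Gate 4).
Eld and Run are on, so Fal fires (Gate 7).
Gate 16: Run, Ash, and Fal on → Dor on.
Gate 6: Dor and Eld on → Cor on.
Gate 3: Cor and Fal on → Mor on.
Gate 14: Mor on → Zor on.
Zor and Cor are on, so Esk fires (Gate 5).
Qor would need Wyn and Esk (Gate 1), but Wyn never turns on. Kye would need Vor (Gate 2), but Vor never turns on. Nal would need Qor and Eld (Gate 17), but Qor never turns on.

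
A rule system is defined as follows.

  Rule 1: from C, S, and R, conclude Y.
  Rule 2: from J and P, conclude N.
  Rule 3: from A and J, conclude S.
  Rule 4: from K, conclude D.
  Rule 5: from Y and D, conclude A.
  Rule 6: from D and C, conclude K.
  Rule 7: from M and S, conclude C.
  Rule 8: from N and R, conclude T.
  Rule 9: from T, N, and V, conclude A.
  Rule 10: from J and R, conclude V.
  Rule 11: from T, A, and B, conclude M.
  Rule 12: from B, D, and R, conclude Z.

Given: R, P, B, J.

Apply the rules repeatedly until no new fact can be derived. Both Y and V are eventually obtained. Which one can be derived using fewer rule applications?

V: From J and R, Rule 10 gives V. [1 rule application]
Y: J and R hold, so V follows (Rule 10). From J and P, Rule 2 gives N. From N and R, Rule 8 gives T. T, N, and V hold, so A follows (Rule 9). From A and J, Rule 3 gives S. T, A, and B hold, so M follows (Rule 11). From M and S, Rule 7 gives C. From C, S, and R, Rule 1 gives Y. [8 rule applications]
V needs fewer.

V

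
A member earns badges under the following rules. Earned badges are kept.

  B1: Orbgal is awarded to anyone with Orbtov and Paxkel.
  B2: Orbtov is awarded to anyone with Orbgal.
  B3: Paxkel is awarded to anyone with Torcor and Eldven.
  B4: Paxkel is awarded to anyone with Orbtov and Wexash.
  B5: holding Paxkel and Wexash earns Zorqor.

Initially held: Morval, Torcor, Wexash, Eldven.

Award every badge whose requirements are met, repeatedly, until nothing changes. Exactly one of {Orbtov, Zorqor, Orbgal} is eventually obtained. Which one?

Zorqor

With Torcor and Eldven, Paxkel is earned (B3).
With Paxkel and Wexash, Zorqor is earned (B5).
Orbgal would need Orbtov and Paxkel (B1), but Orbtov is never earned. Orbtov would need Orbgal (B2), but Orbgal is never earned.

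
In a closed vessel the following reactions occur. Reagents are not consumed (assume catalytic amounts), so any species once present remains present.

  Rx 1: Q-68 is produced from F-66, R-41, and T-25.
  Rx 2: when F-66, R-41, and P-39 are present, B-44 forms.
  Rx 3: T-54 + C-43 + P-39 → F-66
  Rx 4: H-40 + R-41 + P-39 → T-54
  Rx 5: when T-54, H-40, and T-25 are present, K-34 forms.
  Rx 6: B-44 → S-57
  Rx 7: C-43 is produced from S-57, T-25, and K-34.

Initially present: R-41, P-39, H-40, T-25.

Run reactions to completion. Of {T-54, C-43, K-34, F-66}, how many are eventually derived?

H-40, R-41, and P-39 present → T-54 forms (Rx 4).
T-54, H-40, and T-25 present → K-34 forms (Rx 5).
T-54: reached.
C-43 would need S-57, T-25, and K-34 (Rx 7), but S-57 never forms.
K-34: reached.
F-66 would need T-54, C-43, and P-39 (Rx 3), but C-43 never forms.
Reached: T-54 and K-34 — 2 of the 4.

2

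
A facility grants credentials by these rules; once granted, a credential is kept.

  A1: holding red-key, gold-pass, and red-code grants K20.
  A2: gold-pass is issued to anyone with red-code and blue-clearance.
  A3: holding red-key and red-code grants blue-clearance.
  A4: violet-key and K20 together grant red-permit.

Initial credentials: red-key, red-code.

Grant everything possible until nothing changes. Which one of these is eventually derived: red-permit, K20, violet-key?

K20

Holding red-key and red-code grants blue-clearance (A3).
Holding red-code and blue-clearance grants gold-pass (A2).
Holding red-key, gold-pass, and red-code grants K20 (A1).
red-permit would need violet-key and K20 (A4), but violet-key is never granted. No rule produces violet-key, and it is not given.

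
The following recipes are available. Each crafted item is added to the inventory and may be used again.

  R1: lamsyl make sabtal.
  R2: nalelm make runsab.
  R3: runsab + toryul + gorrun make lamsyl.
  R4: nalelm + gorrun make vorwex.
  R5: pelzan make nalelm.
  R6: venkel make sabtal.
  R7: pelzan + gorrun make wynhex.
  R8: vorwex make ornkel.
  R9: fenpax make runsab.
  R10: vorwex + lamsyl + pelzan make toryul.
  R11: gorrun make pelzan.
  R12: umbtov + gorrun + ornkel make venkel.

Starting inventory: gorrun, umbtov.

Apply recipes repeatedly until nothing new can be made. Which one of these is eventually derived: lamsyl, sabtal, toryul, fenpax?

Using R11, gorrun makes pelzan.
pelzan → nalelm (R5).
nalelm + gorrun → vorwex (R4).
Using R8, vorwex makes ornkel.
Using R12, umbtov, gorrun, and ornkel make venkel.
Using R6, venkel makes sabtal.
No rule produces fenpax, and it is not given. toryul would need vorwex, lamsyl, and pelzan (R10), but lamsyl is never obtained. lamsyl would need runsab, toryul, and gorrun (R3), but toryul is never obtained.

sabtal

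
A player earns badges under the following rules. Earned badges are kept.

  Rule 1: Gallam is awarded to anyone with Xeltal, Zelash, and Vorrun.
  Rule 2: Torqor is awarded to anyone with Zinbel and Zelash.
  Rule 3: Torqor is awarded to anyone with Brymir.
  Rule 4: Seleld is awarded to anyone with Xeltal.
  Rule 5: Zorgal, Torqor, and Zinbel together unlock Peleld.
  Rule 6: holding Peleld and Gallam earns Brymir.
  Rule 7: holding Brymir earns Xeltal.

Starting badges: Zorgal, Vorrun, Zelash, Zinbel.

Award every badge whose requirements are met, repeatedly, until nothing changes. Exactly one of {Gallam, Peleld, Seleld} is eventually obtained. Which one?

Peleld

With Zinbel and Zelash, Torqor is earned (Rule 2).
With Zorgal, Torqor, and Zinbel, Peleld is earned (Rule 5).
Seleld would need Xeltal (Rule 4), but Xeltal is never earned. Gallam would need Xeltal, Zelash, and Vorrun (Rule 1), but Xeltal is never earned.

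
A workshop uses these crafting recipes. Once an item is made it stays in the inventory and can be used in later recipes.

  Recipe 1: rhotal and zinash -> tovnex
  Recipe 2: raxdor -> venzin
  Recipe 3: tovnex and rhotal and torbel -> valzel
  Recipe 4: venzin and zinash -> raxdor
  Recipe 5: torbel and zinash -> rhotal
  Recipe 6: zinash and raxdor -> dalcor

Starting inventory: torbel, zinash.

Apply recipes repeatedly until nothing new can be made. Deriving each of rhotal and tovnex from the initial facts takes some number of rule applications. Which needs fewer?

rhotal: torbel and zinash -> rhotal (Recipe 5). [1 rule application]
tovnex: torbel and zinash -> rhotal (Recipe 5). rhotal and zinash -> tovnex (Recipe 1). [2 rule applications]
rhotal needs fewer.

rhotal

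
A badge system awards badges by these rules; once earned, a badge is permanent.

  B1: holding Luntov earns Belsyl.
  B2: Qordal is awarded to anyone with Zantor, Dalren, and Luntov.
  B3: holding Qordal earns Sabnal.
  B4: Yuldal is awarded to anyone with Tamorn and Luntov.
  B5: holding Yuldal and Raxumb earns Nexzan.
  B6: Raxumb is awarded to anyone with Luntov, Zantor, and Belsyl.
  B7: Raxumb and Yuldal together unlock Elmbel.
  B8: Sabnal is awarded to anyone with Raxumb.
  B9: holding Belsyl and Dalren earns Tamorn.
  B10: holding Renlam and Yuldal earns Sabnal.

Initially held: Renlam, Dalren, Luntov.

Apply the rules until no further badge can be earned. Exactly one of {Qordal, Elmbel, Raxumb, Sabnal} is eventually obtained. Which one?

With Luntov, Belsyl is earned (B1).
With Belsyl and Dalren, Tamorn is earned (B9).
With Tamorn and Luntov, Yuldal is earned (B4).
With Renlam and Yuldal, Sabnal is earned (B10).
Raxumb would need Luntov, Zantor, and Belsyl (B6), but Zantor is never earned. Elmbel would need Raxumb and Yuldal (B7), but Raxumb is never earned. Qordal would need Zantor, Dalren, and Luntov (B2), but Zantor is never earned.

Sabnal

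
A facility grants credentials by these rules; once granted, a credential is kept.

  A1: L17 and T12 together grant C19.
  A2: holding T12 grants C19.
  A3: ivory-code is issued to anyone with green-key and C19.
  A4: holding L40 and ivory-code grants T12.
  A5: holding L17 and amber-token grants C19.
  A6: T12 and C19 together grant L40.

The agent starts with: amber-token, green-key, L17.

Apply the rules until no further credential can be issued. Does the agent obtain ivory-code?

Holding L17 and amber-token grants C19 (A5).
Holding green-key and C19 grants ivory-code (A3).

Yes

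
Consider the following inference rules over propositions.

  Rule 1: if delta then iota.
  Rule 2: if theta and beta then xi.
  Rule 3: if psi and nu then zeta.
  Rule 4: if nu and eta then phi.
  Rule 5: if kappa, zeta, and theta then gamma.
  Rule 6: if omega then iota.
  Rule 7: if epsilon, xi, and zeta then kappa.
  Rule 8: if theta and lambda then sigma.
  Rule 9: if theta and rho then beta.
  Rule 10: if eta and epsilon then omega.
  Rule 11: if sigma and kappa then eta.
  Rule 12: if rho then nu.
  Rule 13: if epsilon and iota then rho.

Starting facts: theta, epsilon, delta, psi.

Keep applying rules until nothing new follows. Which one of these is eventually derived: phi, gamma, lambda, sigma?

From delta, Rule 1 gives iota.
epsilon and iota hold, so rho follows (Rule 13).
From theta and rho, Rule 9 gives beta.
rho holds, so nu follows (Rule 12).
psi and nu hold, so zeta follows (Rule 3).
theta and beta hold, so xi follows (Rule 2).
From epsilon, xi, and zeta, Rule 7 gives kappa.
From kappa, zeta, and theta, Rule 5 gives gamma.
sigma would need theta and lambda (Rule 8), but lambda is never established. No rule produces lambda, and it is not given. phi would need nu and eta (Rule 4), but eta is never established.

gamma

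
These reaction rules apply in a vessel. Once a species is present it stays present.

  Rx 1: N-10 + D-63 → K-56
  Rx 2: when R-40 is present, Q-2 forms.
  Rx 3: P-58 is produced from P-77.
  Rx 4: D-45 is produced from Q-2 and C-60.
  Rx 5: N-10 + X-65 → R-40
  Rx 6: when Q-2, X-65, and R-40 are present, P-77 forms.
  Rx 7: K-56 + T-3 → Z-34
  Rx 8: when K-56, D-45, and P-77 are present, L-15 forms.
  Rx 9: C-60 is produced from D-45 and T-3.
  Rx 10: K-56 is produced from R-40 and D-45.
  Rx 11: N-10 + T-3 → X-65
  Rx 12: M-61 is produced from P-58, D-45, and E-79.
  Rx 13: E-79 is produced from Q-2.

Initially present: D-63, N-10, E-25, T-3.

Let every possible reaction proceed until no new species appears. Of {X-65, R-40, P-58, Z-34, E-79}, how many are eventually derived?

5

N-10 and T-3 present → X-65 forms (Rx 11).
N-10 and D-63 present → K-56 forms (Rx 1).
N-10 and X-65 present → R-40 forms (Rx 5).
K-56 and T-3 present → Z-34 forms (Rx 7).
R-40 present → Q-2 forms (Rx 2).
Q-2 present → E-79 forms (Rx 13).
Q-2, X-65, and R-40 present → P-77 forms (Rx 6).
P-77 present → P-58 forms (Rx 3).
X-65: reached.
R-40: reached.
P-58: reached.
Z-34: reached.
E-79: reached.
All 5 are reached.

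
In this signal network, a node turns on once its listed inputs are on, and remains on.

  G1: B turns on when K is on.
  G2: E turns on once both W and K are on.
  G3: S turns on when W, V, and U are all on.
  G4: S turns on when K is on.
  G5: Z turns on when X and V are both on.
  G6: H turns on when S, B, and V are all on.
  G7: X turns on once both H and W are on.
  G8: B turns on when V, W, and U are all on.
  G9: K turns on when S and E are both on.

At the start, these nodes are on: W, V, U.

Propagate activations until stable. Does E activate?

No

E would need W and K (G2), but K never turns on.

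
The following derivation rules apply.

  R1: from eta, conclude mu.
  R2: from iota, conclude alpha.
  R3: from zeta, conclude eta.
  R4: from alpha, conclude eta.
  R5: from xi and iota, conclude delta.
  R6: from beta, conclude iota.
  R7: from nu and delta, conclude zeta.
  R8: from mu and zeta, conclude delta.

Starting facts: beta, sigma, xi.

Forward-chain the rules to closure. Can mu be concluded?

beta holds, so iota follows (R6).
iota holds, so alpha follows (R2).
alpha holds, so eta follows (R4).
From eta, R1 gives mu.

Yes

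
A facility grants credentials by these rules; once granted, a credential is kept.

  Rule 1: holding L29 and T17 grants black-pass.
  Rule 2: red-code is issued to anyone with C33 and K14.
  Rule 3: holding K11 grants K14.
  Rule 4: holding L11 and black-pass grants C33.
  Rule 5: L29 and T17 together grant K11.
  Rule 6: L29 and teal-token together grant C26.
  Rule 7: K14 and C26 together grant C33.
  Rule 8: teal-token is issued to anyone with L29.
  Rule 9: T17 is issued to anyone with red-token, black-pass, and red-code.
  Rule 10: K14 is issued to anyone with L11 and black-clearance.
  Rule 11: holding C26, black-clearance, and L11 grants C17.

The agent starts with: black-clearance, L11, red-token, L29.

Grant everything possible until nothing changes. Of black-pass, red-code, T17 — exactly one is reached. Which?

Holding L11 and black-clearance grants K14 (Rule 10).
Holding L29 grants teal-token (Rule 8).
Holding L29 and teal-token grants C26 (Rule 6).
Holding K14 and C26 grants C33 (Rule 7).
Holding C33 and K14 grants red-code (Rule 2).
black-pass would need L29 and T17 (Rule 1), but T17 is never granted. T17 would need red-token, black-pass, and red-code (Rule 9), but black-pass is never granted.

red-code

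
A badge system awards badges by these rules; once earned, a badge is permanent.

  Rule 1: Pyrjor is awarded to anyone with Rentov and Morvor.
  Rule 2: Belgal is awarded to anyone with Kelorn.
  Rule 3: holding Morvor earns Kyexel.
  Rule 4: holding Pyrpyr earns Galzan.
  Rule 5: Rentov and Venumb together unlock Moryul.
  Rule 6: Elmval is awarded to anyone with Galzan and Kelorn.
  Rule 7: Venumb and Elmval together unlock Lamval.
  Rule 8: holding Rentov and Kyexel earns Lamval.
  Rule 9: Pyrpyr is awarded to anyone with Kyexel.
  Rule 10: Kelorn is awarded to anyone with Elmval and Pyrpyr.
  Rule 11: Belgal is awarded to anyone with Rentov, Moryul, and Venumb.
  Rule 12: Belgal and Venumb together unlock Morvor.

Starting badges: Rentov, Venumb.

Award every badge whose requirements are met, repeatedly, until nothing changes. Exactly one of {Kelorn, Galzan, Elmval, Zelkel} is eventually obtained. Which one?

Galzan

With Rentov and Venumb, Moryul is earned (Rule 5).
With Rentov, Moryul, and Venumb, Belgal is earned (Rule 11).
With Belgal and Venumb, Morvor is earned (Rule 12).
With Morvor, Kyexel is earned (Rule 3).
With Kyexel, Pyrpyr is earned (Rule 9).
With Pyrpyr, Galzan is earned (Rule 4).
Elmval would need Galzan and Kelorn (Rule 6), but Kelorn is never earned. No rule produces Zelkel, and it is not given. Kelorn would need Elmval and Pyrpyr (Rule 10), but Elmval is never earned.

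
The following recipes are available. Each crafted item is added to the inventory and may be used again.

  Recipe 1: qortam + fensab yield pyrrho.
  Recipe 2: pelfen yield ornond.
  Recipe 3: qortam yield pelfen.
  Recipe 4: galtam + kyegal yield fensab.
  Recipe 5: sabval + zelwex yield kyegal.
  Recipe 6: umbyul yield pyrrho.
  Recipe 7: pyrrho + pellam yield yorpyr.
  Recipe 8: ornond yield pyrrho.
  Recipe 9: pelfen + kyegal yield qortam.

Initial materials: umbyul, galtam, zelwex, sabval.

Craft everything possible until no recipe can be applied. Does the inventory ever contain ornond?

No

ornond would need pelfen (Recipe 2), but pelfen is never obtained.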